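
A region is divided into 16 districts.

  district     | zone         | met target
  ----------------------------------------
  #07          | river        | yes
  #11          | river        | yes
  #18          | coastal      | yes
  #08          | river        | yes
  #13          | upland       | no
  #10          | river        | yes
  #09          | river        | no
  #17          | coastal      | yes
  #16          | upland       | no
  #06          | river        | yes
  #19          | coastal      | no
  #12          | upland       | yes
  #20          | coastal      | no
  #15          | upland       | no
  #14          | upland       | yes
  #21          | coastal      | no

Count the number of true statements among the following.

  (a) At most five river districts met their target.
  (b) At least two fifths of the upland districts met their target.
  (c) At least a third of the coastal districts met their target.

(a) river: |A| = 6, |A ∩ B| = 5; needs |A ∩ B| ≤ 5 — true.
(b) upland: |A| = 5, |A ∩ B| = 2; needs |A ∩ B| / |A| ≥ 2/5 — true.
(c) coastal: |A| = 5, |A ∩ B| = 2; needs |A ∩ B| / |A| ≥ 1/3 — true.

3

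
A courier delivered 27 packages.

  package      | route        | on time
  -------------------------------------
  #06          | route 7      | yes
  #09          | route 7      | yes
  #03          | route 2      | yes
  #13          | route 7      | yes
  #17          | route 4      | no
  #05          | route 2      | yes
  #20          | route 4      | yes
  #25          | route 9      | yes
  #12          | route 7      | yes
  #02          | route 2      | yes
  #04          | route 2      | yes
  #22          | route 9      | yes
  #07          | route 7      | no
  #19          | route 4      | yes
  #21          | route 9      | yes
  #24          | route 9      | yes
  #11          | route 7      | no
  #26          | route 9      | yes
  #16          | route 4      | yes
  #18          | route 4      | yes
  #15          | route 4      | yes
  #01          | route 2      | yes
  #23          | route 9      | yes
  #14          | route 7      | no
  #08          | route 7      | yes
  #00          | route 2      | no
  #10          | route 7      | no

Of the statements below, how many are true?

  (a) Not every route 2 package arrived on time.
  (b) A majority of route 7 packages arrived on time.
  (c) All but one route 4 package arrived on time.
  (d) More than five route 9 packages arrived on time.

(a) route 2: |A| = 6, |A ∩ B| = 5; needs A ⊄ B (|A ∖ B| ≥ 1) — true.
(b) route 7: |A| = 9, |A ∩ B| = 5; needs |A ∩ B| > |A ∖ B| — true.
(c) route 4: |A| = 6, |A ∩ B| = 5; needs |A ∖ B| = 1 — true.
(d) route 9: |A| = 6, |A ∩ B| = 6; needs |A ∩ B| > 5 — true.

4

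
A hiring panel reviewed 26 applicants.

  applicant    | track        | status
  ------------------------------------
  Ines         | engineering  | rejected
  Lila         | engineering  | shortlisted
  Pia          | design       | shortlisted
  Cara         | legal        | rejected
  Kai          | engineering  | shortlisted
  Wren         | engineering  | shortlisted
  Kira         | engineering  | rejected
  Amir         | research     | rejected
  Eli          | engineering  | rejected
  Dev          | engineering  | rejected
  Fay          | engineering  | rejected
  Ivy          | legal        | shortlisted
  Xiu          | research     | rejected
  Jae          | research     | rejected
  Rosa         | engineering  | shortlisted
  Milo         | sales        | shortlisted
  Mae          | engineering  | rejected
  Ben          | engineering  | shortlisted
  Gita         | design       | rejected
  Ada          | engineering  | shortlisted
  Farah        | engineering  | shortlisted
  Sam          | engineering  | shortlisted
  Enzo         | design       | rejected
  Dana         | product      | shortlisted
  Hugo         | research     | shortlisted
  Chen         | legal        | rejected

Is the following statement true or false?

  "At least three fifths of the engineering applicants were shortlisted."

'At least three fifths of the engineering applicants were shortlisted' holds iff |A ∩ B| / |A| ≥ 3/5.
A (the restrictor) = {Ines, Lila, Kai, Wren, Kira, Eli, Dev, Fay, Rosa, Mae, Ben, Ada, Farah, Sam}, |A| = 14.
A ∩ B = {Lila, Kai, Wren, Rosa, Ben, Ada, Farah, Sam}, so |A ∩ B| = 8.
A ∖ B = {Ines, Kira, Eli, Dev, Fay, Mae}, so |A ∖ B| = 6.
|A ∩ B|/|A| = 8/14, so the statement is false.

False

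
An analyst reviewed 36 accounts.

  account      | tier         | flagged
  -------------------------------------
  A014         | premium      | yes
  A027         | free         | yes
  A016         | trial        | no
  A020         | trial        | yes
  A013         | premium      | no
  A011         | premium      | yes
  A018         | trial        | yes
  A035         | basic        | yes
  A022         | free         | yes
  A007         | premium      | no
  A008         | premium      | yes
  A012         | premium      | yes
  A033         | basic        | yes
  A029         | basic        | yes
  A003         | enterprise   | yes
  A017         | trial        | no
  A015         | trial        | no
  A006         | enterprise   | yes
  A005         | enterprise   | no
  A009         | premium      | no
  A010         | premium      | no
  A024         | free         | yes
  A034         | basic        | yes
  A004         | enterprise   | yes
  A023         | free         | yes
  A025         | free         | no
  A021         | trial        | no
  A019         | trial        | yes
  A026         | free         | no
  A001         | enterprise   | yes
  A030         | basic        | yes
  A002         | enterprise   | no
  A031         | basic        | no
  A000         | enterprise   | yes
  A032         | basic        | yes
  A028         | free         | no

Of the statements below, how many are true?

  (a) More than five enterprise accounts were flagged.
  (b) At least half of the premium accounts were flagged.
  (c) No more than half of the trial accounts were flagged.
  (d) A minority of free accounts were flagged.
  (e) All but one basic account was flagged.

(a) enterprise: |A| = 7, |A ∩ B| = 5; needs |A ∩ B| > 5 — false.
(b) premium: |A| = 8, |A ∩ B| = 4; needs |A ∩ B| ≥ |A ∖ B| — true.
(c) trial: |A| = 7, |A ∩ B| = 3; needs |A ∩ B| ≤ |A ∖ B| — true.
(d) free: |A| = 7, |A ∩ B| = 4; needs |A ∩ B| < |A ∖ B| — false.
(e) basic: |A| = 7, |A ∩ B| = 6; needs |A ∖ B| = 1 — true.

3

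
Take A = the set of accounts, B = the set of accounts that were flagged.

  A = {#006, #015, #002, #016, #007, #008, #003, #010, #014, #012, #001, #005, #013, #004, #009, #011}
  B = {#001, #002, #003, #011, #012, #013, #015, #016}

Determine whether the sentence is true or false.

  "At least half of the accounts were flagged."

True

The determiner here denotes the relation: |A ∩ B| ≥ |A ∖ B|.
|A| = 16, |A ∩ B| = 8, |A ∖ B| = 8.
8 = 8, so the statement is true.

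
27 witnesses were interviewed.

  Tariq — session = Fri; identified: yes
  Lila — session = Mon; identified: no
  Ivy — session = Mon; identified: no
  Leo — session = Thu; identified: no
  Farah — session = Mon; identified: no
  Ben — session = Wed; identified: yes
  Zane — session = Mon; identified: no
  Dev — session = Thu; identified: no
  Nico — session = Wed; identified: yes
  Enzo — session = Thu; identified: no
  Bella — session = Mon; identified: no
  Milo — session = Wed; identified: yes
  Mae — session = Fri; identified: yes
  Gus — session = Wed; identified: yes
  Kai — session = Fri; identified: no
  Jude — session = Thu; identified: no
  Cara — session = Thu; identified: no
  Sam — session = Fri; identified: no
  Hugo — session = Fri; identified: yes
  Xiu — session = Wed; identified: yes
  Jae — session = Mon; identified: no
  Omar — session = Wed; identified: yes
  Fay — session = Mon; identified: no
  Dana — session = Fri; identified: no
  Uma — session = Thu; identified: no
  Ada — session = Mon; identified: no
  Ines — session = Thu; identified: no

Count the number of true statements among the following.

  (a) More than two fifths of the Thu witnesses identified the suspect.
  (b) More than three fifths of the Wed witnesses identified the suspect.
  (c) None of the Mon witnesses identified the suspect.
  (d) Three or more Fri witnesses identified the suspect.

3

(a) Thu: |A| = 7, |A ∩ B| = 0; needs |A ∩ B| / |A| > 2/5 — false.
(b) Wed: |A| = 6, |A ∩ B| = 6; needs |A ∩ B| / |A| > 3/5 — true.
(c) Mon: |A| = 8, |A ∩ B| = 0; needs A ∩ B = ∅ (|A ∩ B| = 0) — true.
(d) Fri: |A| = 6, |A ∩ B| = 3; needs |A ∩ B| ≥ 3 — true.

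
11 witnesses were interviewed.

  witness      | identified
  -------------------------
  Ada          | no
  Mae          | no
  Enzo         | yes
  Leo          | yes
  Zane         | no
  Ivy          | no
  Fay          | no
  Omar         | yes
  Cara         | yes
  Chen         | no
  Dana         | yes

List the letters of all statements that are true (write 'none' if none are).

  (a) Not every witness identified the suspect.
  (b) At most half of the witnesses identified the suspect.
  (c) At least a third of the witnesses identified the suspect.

(a), (b), (c)

|A| = 11, |A ∩ B| = 5, |A ∖ B| = 6.
(a) A ⊄ B (|A ∖ B| ≥ 1): holds.
(b) |A ∩ B| ≤ |A ∖ B|: holds.
(c) |A ∩ B| / |A| ≥ 1/3: holds.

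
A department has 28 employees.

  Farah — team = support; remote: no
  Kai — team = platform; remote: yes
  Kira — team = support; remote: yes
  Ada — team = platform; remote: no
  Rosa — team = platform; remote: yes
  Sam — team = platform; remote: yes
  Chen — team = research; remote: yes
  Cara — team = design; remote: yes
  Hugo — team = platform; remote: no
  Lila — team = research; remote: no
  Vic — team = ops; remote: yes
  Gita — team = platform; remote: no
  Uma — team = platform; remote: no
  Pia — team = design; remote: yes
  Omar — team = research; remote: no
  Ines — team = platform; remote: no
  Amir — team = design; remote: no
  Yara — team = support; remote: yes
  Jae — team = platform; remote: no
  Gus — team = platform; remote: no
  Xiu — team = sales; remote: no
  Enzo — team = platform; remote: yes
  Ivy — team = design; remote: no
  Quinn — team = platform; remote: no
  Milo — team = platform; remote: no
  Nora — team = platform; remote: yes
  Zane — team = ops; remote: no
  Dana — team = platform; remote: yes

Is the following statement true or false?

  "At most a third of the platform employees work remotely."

'At most a third of the platform employees work remotely' holds iff |A ∩ B| / |A| ≤ 1/3.
|A| = 15, |A ∩ B| = 6, |A ∖ B| = 9.
|A ∩ B|/|A| = 6/15, so the statement is false.

False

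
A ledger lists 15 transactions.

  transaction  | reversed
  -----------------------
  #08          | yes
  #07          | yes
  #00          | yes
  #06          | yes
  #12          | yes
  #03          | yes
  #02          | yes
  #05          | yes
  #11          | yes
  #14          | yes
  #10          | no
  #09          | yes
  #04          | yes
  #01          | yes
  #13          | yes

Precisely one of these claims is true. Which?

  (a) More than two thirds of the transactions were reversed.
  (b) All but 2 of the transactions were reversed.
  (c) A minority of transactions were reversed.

(a)

|A| = 15, |A ∩ B| = 14, |A ∖ B| = 1.
(a) requires |A ∩ B| / |A| > 2/3: true.
(b) requires |A ∖ B| = 2: false.
(c) requires |A ∩ B| < |A ∖ B|: false.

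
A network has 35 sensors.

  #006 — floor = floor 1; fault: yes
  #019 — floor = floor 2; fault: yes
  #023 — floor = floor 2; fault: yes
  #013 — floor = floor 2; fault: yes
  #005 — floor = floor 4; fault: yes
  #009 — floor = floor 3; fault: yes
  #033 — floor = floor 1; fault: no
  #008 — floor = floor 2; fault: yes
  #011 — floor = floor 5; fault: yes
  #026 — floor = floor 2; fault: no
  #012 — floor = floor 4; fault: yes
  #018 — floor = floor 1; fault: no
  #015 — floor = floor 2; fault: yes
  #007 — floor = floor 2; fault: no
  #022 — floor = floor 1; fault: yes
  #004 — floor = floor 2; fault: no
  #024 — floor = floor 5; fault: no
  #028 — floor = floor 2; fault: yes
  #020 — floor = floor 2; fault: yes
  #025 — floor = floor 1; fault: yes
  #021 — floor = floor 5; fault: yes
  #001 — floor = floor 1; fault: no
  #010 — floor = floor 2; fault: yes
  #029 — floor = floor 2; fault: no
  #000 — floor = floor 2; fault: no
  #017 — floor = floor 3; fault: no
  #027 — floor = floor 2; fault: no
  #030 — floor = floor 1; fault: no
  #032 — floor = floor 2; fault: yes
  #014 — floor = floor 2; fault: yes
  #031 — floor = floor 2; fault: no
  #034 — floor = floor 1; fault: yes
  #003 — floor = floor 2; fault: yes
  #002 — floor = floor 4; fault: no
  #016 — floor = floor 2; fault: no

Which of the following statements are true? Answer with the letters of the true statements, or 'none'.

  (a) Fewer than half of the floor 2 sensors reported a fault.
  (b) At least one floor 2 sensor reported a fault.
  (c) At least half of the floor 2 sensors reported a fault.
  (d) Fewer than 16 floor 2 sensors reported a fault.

(b), (c), (d)

|A| = 19, |A ∩ B| = 11, |A ∖ B| = 8.
(a) |A ∩ B| < |A ∖ B|: fails.
(b) A ∩ B ≠ ∅ (|A ∩ B| ≥ 1): holds.
(c) |A ∩ B| ≥ |A ∖ B|: holds.
(d) |A ∩ B| < 16: holds.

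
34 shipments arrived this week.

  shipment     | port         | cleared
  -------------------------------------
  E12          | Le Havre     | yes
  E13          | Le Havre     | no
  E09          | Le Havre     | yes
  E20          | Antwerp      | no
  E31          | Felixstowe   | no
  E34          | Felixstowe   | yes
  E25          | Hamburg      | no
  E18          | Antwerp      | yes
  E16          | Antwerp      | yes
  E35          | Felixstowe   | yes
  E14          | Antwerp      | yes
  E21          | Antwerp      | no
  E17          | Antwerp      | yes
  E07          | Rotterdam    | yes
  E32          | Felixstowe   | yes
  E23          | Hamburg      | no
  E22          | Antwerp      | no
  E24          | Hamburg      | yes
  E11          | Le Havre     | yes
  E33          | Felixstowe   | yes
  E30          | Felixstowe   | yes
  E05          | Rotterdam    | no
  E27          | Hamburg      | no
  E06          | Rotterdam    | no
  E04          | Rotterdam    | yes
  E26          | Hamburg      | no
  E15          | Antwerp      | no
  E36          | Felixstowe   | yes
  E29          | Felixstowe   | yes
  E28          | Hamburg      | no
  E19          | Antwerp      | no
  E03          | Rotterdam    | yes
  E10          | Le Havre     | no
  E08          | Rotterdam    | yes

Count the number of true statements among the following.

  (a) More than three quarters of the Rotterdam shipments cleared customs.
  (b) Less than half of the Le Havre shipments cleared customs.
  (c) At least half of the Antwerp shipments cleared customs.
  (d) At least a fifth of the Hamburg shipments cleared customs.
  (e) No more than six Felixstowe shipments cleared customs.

0

(a) Rotterdam: |A| = 6, |A ∩ B| = 4; needs |A ∩ B| / |A| > 3/4 — false.
(b) Le Havre: |A| = 5, |A ∩ B| = 3; needs |A ∩ B| < |A ∖ B| — false.
(c) Antwerp: |A| = 9, |A ∩ B| = 4; needs |A ∩ B| ≥ |A ∖ B| — false.
(d) Hamburg: |A| = 6, |A ∩ B| = 1; needs |A ∩ B| / |A| ≥ 1/5 — false.
(e) Felixstowe: |A| = 8, |A ∩ B| = 7; needs |A ∩ B| ≤ 6 — false.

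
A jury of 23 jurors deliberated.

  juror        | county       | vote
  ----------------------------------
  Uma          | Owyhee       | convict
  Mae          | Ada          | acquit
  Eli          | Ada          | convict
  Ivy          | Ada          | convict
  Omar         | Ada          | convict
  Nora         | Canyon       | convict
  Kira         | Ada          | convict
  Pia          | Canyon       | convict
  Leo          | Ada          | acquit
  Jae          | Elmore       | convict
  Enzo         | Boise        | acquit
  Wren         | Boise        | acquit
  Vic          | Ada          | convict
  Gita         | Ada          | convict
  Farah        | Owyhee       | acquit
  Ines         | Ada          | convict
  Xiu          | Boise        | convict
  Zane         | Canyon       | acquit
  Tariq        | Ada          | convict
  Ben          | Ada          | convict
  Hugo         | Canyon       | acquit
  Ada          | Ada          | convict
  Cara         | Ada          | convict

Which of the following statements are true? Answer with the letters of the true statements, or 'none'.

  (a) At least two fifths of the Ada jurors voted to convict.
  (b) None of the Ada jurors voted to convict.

|A| = 13, |A ∩ B| = 11, |A ∖ B| = 2.
(a) |A ∩ B| / |A| ≥ 2/5: holds.
(b) A ∩ B = ∅ (|A ∩ B| = 0): fails.

(a)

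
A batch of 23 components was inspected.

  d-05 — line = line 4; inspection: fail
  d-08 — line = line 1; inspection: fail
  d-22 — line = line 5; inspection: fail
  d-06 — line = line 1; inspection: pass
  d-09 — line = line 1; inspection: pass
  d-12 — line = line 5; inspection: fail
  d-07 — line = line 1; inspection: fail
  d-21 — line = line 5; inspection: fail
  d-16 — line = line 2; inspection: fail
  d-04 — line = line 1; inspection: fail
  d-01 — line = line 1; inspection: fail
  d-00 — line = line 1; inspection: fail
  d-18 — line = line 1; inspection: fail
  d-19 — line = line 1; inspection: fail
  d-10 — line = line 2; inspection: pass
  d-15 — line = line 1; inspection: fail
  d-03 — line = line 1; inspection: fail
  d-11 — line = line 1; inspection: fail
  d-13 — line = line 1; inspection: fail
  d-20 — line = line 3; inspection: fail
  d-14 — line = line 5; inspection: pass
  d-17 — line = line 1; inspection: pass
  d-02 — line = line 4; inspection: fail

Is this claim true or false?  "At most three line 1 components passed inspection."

The determiner here denotes the relation: |A ∩ B| ≤ 3.
A (the restrictor) = {d-08, d-06, d-09, d-07, d-04, d-01, d-00, d-18, d-19, d-15, d-03, d-11, d-13, d-17}, |A| = 14.
A ∩ B = {d-06, d-09, d-17}, so |A ∩ B| = 3.
|A ∩ B| = 3, so the statement is true.

True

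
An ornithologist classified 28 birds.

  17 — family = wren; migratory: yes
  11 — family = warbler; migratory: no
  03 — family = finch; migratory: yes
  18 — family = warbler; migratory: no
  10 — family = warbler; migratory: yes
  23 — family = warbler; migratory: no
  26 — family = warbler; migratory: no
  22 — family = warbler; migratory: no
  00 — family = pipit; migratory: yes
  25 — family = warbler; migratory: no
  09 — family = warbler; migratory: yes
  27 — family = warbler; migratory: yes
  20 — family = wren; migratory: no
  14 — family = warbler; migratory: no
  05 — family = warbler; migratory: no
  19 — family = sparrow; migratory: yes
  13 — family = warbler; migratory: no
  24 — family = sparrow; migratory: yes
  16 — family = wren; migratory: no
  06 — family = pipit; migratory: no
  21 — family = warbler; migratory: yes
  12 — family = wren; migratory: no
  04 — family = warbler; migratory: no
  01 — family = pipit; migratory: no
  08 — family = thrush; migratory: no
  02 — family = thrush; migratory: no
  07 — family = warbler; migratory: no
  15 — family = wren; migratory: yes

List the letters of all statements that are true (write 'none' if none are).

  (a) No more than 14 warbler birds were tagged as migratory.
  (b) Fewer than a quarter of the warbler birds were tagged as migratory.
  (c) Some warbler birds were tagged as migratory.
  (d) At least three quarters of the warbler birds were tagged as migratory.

|A| = 15, |A ∩ B| = 4, |A ∖ B| = 11.
(a) |A ∩ B| ≤ 14: holds.
(b) |A ∩ B| / |A| < 1/4: fails.
(c) A ∩ B ≠ ∅ (|A ∩ B| ≥ 1): holds.
(d) |A ∩ B| / |A| ≥ 3/4: fails.

(a), (c)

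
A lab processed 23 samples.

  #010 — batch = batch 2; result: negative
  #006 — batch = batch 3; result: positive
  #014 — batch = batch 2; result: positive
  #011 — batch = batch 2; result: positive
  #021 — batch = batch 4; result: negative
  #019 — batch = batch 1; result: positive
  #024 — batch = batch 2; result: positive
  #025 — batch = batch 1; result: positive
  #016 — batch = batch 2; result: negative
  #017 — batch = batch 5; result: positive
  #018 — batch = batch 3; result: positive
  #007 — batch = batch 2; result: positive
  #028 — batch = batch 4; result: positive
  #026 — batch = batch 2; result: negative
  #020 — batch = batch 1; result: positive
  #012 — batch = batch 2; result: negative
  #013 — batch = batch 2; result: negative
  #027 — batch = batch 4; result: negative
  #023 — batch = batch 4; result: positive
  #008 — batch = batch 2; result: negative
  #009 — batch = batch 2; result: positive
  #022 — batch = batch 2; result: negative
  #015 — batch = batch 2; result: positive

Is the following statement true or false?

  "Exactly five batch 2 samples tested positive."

False

Truth condition: |A ∩ B| = 5.
A (the restrictor) = {#010, #014, #011, #024, #016, #007, #026, #012, #013, #008, #009, #022, #015}, |A| = 13.
A ∩ B = {#014, #011, #024, #007, #009, #015}, so |A ∩ B| = 6.
|A ∩ B| = 6, so the statement is false.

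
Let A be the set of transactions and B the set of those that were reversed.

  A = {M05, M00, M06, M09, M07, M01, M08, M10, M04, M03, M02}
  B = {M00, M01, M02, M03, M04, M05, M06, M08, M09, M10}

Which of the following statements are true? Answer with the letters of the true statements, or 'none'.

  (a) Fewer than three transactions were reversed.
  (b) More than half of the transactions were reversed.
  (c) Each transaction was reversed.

|A| = 11, |A ∩ B| = 10, |A ∖ B| = 1.
(a) |A ∩ B| < 3: fails.
(b) |A ∩ B| > |A ∖ B|: holds.
(c) A ⊆ B, i.e. every element of A is in B (|A ∖ B| = 0): fails.

(b)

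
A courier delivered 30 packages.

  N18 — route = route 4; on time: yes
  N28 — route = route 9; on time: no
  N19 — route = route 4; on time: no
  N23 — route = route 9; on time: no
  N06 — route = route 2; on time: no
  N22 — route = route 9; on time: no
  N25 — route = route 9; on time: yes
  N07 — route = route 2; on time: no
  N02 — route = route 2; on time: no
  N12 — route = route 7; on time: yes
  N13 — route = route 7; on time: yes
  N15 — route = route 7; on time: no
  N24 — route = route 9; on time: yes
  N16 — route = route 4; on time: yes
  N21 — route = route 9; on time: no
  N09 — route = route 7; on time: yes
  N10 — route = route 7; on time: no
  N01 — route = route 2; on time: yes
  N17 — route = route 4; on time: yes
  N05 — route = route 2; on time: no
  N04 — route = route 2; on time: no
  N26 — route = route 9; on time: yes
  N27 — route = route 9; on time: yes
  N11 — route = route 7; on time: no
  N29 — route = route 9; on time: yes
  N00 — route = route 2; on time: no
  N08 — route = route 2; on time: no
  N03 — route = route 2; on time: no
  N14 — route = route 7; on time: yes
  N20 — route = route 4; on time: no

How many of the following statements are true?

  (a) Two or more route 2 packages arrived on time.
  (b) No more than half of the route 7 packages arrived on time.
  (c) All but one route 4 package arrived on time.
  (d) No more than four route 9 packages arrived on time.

0

(a) route 2: |A| = 9, |A ∩ B| = 1; needs |A ∩ B| ≥ 2 — false.
(b) route 7: |A| = 7, |A ∩ B| = 4; needs |A ∩ B| ≤ |A ∖ B| — false.
(c) route 4: |A| = 5, |A ∩ B| = 3; needs |A ∖ B| = 1 — false.
(d) route 9: |A| = 9, |A ∩ B| = 5; needs |A ∩ B| ≤ 4 — false.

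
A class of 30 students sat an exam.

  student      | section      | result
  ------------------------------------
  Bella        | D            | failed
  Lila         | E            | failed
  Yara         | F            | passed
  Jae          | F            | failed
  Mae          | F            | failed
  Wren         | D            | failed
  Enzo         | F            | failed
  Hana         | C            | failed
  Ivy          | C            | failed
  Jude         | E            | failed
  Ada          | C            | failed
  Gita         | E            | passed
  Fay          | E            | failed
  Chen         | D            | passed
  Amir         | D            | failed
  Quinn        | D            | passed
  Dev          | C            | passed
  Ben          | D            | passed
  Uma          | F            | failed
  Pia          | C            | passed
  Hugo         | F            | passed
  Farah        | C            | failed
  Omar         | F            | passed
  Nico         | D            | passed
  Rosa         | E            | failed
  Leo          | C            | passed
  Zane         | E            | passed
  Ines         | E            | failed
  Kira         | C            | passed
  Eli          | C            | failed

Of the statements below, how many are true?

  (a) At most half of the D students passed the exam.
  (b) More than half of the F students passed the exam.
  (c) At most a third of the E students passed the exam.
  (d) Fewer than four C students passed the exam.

1

(a) D: |A| = 7, |A ∩ B| = 4; needs |A ∩ B| ≤ |A ∖ B| — false.
(b) F: |A| = 7, |A ∩ B| = 3; needs |A ∩ B| > |A ∖ B| — false.
(c) E: |A| = 7, |A ∩ B| = 2; needs |A ∩ B| / |A| ≤ 1/3 — true.
(d) C: |A| = 9, |A ∩ B| = 4; needs |A ∩ B| < 4 — false.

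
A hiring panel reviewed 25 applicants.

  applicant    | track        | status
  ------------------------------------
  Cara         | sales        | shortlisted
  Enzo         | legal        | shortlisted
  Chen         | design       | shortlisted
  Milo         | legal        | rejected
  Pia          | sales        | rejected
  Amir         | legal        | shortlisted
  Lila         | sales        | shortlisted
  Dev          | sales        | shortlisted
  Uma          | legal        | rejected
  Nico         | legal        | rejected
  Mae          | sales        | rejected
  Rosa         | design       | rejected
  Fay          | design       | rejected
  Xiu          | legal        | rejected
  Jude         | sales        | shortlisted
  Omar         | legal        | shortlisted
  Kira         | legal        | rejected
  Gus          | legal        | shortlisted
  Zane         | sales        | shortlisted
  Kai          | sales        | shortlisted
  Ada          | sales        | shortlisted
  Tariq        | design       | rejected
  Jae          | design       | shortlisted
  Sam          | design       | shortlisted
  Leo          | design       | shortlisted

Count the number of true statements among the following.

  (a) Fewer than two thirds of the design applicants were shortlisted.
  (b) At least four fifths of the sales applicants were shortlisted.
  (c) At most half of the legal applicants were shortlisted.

2

(a) design: |A| = 7, |A ∩ B| = 4; needs |A ∩ B| / |A| < 2/3 — true.
(b) sales: |A| = 9, |A ∩ B| = 7; needs |A ∩ B| / |A| ≥ 4/5 — false.
(c) legal: |A| = 9, |A ∩ B| = 4; needs |A ∩ B| ≤ |A ∖ B| — true.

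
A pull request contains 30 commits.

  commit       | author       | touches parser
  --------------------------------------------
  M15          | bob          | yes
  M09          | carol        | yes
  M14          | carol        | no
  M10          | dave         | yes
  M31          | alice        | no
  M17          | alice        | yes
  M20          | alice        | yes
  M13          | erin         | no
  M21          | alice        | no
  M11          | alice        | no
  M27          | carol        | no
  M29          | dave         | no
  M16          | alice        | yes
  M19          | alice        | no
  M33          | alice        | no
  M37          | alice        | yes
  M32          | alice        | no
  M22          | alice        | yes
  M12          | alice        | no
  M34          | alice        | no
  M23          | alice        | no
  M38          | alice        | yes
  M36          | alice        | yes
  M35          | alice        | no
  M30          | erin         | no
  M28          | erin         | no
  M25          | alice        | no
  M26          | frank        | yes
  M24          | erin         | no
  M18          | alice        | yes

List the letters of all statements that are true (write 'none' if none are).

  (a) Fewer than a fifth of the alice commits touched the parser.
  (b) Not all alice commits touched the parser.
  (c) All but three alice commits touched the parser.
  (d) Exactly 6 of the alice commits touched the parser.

|A| = 19, |A ∩ B| = 8, |A ∖ B| = 11.
(a) |A ∩ B| / |A| < 1/5: fails.
(b) A ⊄ B (|A ∖ B| ≥ 1): holds.
(c) |A ∖ B| = 3: fails.
(d) |A ∩ B| = 6: fails.

(b)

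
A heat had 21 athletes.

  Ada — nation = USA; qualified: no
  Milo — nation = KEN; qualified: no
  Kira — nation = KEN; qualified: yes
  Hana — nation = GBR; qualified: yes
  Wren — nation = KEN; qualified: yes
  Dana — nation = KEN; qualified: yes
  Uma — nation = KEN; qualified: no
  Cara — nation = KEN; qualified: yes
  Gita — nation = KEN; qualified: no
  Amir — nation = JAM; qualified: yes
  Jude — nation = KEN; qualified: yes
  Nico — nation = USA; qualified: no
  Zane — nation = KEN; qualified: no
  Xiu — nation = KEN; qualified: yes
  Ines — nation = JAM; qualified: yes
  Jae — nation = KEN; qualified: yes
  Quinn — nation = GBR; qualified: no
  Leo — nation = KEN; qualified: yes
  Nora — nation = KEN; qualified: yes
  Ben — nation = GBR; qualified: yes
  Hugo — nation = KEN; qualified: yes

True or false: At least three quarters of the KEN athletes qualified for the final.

The determiner here denotes the relation: |A ∩ B| / |A| ≥ 3/4.
A (the restrictor) = {Milo, Kira, Wren, Dana, Uma, Cara, Gita, Jude, Zane, Xiu, Jae, Leo, Nora, Hugo}, |A| = 14.
A ∩ B = {Kira, Wren, Dana, Cara, Jude, Xiu, Jae, Leo, Nora, Hugo}, so |A ∩ B| = 10.
A ∖ B = {Milo, Uma, Gita, Zane}, so |A ∖ B| = 4.
|A ∩ B|/|A| = 10/14, so the statement is false.

False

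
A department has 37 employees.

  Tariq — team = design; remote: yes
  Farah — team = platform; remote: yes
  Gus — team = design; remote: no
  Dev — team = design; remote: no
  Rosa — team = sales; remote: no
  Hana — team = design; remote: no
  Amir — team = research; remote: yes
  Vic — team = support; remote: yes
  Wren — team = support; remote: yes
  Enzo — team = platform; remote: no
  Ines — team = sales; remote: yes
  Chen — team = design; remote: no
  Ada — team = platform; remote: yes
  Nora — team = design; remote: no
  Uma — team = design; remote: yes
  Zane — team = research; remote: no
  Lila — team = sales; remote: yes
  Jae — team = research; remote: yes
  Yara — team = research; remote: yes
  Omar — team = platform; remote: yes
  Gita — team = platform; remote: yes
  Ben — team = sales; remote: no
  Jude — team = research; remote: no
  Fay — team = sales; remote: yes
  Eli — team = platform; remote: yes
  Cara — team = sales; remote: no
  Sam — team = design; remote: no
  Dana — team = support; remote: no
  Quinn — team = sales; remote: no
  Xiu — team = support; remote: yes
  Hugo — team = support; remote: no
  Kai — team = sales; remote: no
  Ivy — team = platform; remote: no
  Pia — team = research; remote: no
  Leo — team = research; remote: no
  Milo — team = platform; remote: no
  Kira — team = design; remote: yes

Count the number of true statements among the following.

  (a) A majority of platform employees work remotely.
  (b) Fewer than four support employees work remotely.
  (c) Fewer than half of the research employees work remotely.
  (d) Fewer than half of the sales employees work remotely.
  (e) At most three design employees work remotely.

5

(a) platform: |A| = 8, |A ∩ B| = 5; needs |A ∩ B| > |A ∖ B| — true.
(b) support: |A| = 5, |A ∩ B| = 3; needs |A ∩ B| < 4 — true.
(c) research: |A| = 7, |A ∩ B| = 3; needs |A ∩ B| < |A ∖ B| — true.
(d) sales: |A| = 8, |A ∩ B| = 3; needs |A ∩ B| < |A ∖ B| — true.
(e) design: |A| = 9, |A ∩ B| = 3; needs |A ∩ B| ≤ 3 — true.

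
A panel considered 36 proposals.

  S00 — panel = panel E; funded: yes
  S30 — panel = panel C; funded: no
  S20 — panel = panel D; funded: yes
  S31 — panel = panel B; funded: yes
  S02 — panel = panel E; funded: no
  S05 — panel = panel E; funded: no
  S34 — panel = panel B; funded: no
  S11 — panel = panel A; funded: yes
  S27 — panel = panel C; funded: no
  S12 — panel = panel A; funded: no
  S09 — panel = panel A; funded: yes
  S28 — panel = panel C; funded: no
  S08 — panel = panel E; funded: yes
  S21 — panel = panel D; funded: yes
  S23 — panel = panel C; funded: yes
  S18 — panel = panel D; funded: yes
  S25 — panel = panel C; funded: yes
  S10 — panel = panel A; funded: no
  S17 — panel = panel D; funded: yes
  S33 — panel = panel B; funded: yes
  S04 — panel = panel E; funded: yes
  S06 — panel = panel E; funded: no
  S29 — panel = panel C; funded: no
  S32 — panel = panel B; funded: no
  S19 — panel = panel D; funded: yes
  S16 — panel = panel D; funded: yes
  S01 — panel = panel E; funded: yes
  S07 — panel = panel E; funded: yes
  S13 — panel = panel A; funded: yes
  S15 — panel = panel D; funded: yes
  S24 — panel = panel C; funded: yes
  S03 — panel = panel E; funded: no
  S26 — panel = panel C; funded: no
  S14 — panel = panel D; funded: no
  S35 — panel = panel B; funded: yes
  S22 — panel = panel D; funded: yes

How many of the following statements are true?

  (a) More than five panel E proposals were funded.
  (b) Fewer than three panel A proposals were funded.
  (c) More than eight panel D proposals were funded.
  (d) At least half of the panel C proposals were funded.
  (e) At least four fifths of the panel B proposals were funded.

0

(a) panel E: |A| = 9, |A ∩ B| = 5; needs |A ∩ B| > 5 — false.
(b) panel A: |A| = 5, |A ∩ B| = 3; needs |A ∩ B| < 3 — false.
(c) panel D: |A| = 9, |A ∩ B| = 8; needs |A ∩ B| > 8 — false.
(d) panel C: |A| = 8, |A ∩ B| = 3; needs |A ∩ B| ≥ |A ∖ B| — false.
(e) panel B: |A| = 5, |A ∩ B| = 3; needs |A ∩ B| / |A| ≥ 4/5 — false.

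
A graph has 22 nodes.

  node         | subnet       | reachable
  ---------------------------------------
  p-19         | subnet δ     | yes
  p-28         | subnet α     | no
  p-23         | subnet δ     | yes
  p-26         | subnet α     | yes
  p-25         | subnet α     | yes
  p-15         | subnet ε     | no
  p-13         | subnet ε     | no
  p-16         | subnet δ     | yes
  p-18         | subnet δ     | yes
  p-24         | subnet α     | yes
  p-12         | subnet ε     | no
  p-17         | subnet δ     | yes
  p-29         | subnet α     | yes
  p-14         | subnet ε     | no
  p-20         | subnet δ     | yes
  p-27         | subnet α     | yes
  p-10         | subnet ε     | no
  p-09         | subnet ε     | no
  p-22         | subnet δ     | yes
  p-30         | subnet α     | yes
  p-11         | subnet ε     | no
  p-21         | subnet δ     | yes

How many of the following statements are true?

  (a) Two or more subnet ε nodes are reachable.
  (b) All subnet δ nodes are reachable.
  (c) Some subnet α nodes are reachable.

(a) subnet ε: |A| = 7, |A ∩ B| = 0; needs |A ∩ B| ≥ 2 — false.
(b) subnet δ: |A| = 8, |A ∩ B| = 8; needs A ⊆ B, i.e. every element of A is in B (|A ∖ B| = 0) — true.
(c) subnet α: |A| = 7, |A ∩ B| = 6; needs A ∩ B ≠ ∅ (|A ∩ B| ≥ 1) — true.

2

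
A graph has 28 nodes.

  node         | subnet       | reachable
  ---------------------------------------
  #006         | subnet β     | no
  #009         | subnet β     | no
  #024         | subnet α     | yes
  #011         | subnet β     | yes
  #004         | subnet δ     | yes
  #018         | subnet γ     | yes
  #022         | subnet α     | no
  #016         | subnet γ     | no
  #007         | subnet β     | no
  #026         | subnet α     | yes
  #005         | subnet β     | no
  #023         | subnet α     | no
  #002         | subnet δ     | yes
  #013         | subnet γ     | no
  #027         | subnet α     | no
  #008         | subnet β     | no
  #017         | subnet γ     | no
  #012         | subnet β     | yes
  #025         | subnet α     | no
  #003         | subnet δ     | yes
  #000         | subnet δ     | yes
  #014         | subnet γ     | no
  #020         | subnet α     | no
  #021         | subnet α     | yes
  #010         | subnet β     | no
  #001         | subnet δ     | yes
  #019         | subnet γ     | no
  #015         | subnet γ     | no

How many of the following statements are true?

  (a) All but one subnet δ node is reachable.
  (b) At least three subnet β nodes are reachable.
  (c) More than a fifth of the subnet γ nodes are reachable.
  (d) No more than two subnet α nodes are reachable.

(a) subnet δ: |A| = 5, |A ∩ B| = 5; needs |A ∖ B| = 1 — false.
(b) subnet β: |A| = 8, |A ∩ B| = 2; needs |A ∩ B| ≥ 3 — false.
(c) subnet γ: |A| = 7, |A ∩ B| = 1; needs |A ∩ B| / |A| > 1/5 — false.
(d) subnet α: |A| = 8, |A ∩ B| = 3; needs |A ∩ B| ≤ 2 — false.

0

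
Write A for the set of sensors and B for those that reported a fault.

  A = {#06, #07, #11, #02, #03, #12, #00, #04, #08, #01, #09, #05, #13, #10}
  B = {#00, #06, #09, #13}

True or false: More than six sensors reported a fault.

False

Truth condition: |A ∩ B| > 6.
A (the restrictor) = {#06, #07, #11, #02, #03, #12, #00, #04, #08, #01, #09, #05, #13, #10}, |A| = 14.
A ∩ B = {#06, #00, #09, #13}, so |A ∩ B| = 4.
|A ∩ B| = 4, so the statement is false.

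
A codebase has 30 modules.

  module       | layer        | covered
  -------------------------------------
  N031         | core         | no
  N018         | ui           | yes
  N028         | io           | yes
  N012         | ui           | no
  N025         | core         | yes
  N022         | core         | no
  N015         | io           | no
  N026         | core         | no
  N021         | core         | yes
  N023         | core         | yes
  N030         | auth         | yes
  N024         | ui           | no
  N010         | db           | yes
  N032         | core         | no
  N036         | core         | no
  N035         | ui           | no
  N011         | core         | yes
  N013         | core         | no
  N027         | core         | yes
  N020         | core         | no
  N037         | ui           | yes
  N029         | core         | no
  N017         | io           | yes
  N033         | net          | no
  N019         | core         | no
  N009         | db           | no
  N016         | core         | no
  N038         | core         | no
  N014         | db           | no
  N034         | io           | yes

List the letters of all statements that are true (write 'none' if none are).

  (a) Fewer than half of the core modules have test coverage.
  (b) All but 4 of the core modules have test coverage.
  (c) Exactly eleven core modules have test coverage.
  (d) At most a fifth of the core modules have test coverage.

(a)

|A| = 16, |A ∩ B| = 5, |A ∖ B| = 11.
(a) |A ∩ B| < |A ∖ B|: holds.
(b) |A ∖ B| = 4: fails.
(c) |A ∩ B| = 11: fails.
(d) |A ∩ B| / |A| ≤ 1/5: fails.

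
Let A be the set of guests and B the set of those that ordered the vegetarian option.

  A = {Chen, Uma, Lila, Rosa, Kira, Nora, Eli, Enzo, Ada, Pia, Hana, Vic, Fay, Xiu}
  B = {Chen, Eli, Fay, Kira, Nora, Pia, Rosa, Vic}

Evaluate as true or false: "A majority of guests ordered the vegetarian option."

True

'A majority of guests ordered the vegetarian option' holds iff |A ∩ B| > |A ∖ B|.
A (the restrictor) = {Chen, Uma, Lila, Rosa, Kira, Nora, Eli, Enzo, Ada, Pia, Hana, Vic, Fay, Xiu}, |A| = 14.
A ∩ B = {Chen, Rosa, Kira, Nora, Eli, Pia, Vic, Fay}, so |A ∩ B| = 8.
A ∖ B = {Uma, Lila, Enzo, Ada, Hana, Xiu}, so |A ∖ B| = 6.
8 > 6, so the statement is true.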